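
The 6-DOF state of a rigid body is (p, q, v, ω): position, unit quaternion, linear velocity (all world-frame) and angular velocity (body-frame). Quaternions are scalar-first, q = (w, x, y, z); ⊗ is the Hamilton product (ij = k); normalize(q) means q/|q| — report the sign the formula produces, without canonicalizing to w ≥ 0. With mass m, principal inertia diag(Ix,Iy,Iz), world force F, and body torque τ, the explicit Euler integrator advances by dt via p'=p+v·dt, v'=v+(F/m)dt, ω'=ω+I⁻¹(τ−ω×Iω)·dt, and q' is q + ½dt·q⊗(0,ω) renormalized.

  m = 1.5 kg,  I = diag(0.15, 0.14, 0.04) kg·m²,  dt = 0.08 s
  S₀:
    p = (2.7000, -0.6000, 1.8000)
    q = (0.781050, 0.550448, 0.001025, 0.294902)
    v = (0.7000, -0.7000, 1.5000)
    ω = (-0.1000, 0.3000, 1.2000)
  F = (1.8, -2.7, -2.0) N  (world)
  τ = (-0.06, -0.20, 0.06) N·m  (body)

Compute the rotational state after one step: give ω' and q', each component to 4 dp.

ω' = (-0.1128, 0.1933, 1.3194)
q' = (0.7681, 0.5432, -0.0172, 0.3386)

(τ − ω×Iω)/I = (-0.1600, -1.3343, 1.4925)
ω' = ω + α·dt = (-0.1128, 0.1933, 1.3194)
Hamilton product q⊗(0,ω) = (-0.2991451, -0.1653456, -0.4557128, 1.1024969)
q + ½dt·q⊗(0,ω), renormalized = (0.7681, 0.5432, -0.0172, 0.3386)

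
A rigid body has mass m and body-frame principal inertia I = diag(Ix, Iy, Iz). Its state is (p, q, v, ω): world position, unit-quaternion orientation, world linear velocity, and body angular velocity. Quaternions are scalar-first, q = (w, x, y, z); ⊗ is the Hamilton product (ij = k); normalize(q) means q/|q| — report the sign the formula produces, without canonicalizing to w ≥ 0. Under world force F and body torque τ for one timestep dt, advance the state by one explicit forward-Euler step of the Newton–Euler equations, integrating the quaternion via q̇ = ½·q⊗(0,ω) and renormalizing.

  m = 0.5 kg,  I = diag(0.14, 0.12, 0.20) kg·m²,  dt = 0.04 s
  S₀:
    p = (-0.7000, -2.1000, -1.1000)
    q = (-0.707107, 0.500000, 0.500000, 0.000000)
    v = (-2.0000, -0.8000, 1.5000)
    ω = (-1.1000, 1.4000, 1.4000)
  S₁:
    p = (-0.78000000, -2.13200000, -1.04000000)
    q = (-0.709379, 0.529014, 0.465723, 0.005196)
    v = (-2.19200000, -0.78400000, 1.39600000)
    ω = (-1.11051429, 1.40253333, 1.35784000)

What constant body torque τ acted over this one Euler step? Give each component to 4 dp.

rate change Δω = (-0.01051429, 0.00253333, -0.04216000)
I·α + gyro = (0.1200, 0.1000, -0.1800)

τ = (0.1200, 0.1000, -0.1800)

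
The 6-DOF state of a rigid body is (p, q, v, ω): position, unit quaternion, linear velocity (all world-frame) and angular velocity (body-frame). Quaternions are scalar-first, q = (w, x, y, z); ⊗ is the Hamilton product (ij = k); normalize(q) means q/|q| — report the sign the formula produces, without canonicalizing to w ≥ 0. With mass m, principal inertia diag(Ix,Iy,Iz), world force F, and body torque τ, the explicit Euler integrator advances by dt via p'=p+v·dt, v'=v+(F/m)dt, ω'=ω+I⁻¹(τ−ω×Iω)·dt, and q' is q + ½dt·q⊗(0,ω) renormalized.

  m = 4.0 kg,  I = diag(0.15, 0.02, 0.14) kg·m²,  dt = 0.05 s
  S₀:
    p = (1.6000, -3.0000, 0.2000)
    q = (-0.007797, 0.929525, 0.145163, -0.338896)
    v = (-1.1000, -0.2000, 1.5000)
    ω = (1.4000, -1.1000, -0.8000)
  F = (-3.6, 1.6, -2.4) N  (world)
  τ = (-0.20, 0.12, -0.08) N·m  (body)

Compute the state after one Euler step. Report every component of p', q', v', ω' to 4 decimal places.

p' = (1.5450, -3.0100, 0.2750)
q' = (-0.0431, 0.9159, 0.1519, -0.3689)
v' = (-1.1450, -0.1800, 1.4700)
ω' = (1.2981, -0.7720, -0.9001)

linear accel F/m = (-0.9000, 0.4000, -0.6000)
new position p' = (1.5450, -3.0100, 0.2750)
v' = v + a·dt = (-1.1450, -0.1800, 1.4700)
(τ − ω×Iω)/I = (-2.0373, 6.5600, -2.0014)
ω + α·dt = (1.2981, -0.7720, -0.9001)
Hamilton product q⊗(0,ω) = (-1.4127725, -0.4998318, 0.2777423, -1.2194681)
q' = normalize(q + ½dt·q⊗(0,ω)) = (-0.0431, 0.9159, 0.1519, -0.3689)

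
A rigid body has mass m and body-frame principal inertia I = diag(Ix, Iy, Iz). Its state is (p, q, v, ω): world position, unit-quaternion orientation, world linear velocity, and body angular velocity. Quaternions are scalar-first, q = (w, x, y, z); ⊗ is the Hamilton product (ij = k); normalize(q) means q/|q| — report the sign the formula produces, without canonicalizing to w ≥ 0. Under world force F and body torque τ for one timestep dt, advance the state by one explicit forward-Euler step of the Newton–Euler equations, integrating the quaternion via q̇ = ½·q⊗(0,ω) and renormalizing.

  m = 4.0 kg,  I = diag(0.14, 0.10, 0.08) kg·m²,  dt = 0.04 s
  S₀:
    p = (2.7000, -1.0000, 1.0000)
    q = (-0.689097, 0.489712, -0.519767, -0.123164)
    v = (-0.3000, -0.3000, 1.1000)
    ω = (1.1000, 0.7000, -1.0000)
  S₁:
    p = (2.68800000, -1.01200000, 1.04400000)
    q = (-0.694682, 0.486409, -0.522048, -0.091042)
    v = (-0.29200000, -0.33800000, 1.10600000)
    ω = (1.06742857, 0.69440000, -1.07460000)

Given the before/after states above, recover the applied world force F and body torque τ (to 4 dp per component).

ω₁ − ω₀ = (-0.03257143, -0.00560000, -0.07460000)
gyro term ω₀×Iω₀ = (0.0140, -0.0660, -0.0308)
I·α + gyro = (-0.1000, -0.0800, -0.1800)
velocity change Δv = (0.00800000, -0.03800000, 0.00600000)
applied force F = (0.8000, -3.8000, 0.6000)

F = (0.8000, -3.8000, 0.6000)
τ = (-0.1000, -0.0800, -0.1800)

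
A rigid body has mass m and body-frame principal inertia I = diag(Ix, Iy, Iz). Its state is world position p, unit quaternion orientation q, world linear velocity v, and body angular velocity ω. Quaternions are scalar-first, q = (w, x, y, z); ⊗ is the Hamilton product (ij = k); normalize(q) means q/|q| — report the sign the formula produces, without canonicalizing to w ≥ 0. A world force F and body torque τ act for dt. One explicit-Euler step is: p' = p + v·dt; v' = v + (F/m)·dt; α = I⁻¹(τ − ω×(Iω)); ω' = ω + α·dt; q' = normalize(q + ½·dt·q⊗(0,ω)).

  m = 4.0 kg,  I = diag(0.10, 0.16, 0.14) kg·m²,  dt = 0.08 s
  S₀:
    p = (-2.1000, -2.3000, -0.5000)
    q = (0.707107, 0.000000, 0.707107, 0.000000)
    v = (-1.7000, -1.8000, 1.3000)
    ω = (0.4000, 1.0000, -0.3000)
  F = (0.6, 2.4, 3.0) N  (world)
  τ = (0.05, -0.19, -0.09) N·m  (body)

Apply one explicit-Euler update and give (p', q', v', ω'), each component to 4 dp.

angular accel α = (0.4400, -1.2175, -0.8143)
ω + α·dt = (0.4352, 0.9026, -0.3651)
q⊗(0,ω) = (-0.7071070, 0.0707107, 0.7071070, -0.4949749)
q' = normalize(q + ½dt·q⊗(0,ω)) = (0.6781, 0.0028, 0.7347, -0.0198)
new position p' = (-2.2360, -2.4440, -0.3960)
v' = v + a·dt = (-1.6880, -1.7520, 1.3600)

p' = (-2.2360, -2.4440, -0.3960)
q' = (0.6781, 0.0028, 0.7347, -0.0198)
v' = (-1.6880, -1.7520, 1.3600)
ω' = (0.4352, 0.9026, -0.3651)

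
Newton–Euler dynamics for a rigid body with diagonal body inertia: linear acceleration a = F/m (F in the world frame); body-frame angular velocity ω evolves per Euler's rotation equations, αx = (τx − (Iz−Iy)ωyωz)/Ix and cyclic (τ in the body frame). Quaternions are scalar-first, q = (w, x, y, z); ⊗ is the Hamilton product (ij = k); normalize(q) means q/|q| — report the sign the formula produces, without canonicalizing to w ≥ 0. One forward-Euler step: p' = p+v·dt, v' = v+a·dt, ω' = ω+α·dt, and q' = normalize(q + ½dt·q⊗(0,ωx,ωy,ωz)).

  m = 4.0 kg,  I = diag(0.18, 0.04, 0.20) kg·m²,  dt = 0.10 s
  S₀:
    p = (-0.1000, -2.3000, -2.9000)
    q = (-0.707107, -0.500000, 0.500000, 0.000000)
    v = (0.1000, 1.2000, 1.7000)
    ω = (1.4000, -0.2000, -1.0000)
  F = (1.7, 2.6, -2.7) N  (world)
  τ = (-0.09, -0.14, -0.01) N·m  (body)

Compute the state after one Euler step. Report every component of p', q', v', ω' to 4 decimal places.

p' = (-0.0900, -2.1800, -2.7300)
q' = (-0.6646, -0.5724, 0.4803, 0.0053)
v' = (0.1425, 1.2650, 1.6325)
ω' = (1.3322, -0.6200, -1.0246)

precession coupling ω×(Iω) = (0.0320, 0.0280, 0.0392)
(τ − ω×Iω)/I = (-0.6778, -4.2000, -0.2460)
ω' = ω + α·dt = (1.3322, -0.6200, -1.0246)
q⊗(0,ω) = (0.8000000, -1.4899498, -0.3585786, 0.1071070)
q' = normalize(q + ½dt·q⊗(0,ω)) = (-0.6646, -0.5724, 0.4803, 0.0053)
linear accel F/m = (0.4250, 0.6500, -0.6750)
new position p' = (-0.0900, -2.1800, -2.7300)
v' = v + a·dt = (0.1425, 1.2650, 1.6325)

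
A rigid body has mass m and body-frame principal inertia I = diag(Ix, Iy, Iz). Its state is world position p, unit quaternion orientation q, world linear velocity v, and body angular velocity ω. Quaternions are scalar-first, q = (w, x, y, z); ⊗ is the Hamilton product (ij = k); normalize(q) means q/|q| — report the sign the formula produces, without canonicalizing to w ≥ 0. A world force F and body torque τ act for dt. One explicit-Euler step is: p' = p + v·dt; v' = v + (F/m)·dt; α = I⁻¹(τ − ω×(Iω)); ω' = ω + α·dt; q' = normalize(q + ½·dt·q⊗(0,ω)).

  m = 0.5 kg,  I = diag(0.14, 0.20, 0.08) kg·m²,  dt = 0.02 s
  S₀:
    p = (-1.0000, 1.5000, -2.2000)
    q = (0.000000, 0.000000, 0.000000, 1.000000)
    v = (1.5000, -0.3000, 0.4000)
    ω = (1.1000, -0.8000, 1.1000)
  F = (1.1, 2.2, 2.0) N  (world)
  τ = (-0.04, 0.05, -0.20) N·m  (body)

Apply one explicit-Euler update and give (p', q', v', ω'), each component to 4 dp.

p' = (-0.9700, 1.4940, -2.1920)
q' = (-0.0110, 0.0080, 0.0110, 0.9998)
v' = (1.5440, -0.2120, 0.4800)
ω' = (1.0792, -0.8023, 1.0632)

a = F/m = (2.2000, 4.4000, 4.0000)
p' = p + v·dt = (-0.9700, 1.4940, -2.1920)
v' = v + a·dt = (1.5440, -0.2120, 0.4800)
gyro term ω×Iω = (0.1056, 0.0726, -0.0528)
(τ − ω×Iω)/I = (-1.0400, -0.1130, -1.8400)
ω + α·dt = (1.0792, -0.8023, 1.0632)
Hamilton product q⊗(0,ω) = (-1.1000000, 0.8000000, 1.1000000, 0.0000000)
q' = normalize(q + ½dt·q⊗(0,ω)) = (-0.0110, 0.0080, 0.0110, 0.9998)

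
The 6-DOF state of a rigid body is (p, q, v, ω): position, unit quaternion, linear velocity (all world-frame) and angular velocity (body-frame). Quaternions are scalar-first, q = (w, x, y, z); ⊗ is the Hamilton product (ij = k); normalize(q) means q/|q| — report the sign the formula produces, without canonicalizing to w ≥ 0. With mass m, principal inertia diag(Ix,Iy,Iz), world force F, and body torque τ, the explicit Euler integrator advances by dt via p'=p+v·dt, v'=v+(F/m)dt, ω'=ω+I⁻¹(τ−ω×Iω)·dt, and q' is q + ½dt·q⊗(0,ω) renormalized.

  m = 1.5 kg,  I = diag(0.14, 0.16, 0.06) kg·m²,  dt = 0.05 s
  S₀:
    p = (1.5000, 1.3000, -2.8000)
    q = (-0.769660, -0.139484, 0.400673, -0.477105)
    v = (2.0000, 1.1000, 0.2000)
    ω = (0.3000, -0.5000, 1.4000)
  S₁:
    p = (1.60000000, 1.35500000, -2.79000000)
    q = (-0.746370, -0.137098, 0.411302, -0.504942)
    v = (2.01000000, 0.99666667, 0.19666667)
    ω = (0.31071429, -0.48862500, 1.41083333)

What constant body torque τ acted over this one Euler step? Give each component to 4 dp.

Δω = ω₁−ω₀ = (0.01071429, 0.01137500, 0.01083333)
ω₀×(Iω₀) = (0.0700, 0.0336, -0.0030)
I·α + gyro = (0.1000, 0.0700, 0.0100)

τ = (0.1000, 0.0700, 0.0100)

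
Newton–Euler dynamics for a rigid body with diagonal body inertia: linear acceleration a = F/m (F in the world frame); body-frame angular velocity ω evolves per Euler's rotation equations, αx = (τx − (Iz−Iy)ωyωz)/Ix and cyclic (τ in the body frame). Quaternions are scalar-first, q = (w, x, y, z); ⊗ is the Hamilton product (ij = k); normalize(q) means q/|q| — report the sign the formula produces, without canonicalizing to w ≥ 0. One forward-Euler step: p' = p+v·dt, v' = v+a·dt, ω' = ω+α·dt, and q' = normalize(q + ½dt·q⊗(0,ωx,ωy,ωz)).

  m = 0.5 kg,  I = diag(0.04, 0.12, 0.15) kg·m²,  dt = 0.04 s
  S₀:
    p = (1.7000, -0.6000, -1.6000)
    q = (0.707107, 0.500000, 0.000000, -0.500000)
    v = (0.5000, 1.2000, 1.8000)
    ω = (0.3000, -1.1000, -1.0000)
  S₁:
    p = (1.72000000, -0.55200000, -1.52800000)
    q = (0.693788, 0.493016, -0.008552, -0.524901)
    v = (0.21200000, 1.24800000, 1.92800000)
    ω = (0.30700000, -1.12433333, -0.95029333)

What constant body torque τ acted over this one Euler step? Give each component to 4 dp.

Δω = ω₁−ω₀ = (0.00700000, -0.02433333, 0.04970667)
precession coupling = (0.0330, 0.0330, -0.0264)
applied torque τ = (0.0400, -0.0400, 0.1600)

τ = (0.0400, -0.0400, 0.1600)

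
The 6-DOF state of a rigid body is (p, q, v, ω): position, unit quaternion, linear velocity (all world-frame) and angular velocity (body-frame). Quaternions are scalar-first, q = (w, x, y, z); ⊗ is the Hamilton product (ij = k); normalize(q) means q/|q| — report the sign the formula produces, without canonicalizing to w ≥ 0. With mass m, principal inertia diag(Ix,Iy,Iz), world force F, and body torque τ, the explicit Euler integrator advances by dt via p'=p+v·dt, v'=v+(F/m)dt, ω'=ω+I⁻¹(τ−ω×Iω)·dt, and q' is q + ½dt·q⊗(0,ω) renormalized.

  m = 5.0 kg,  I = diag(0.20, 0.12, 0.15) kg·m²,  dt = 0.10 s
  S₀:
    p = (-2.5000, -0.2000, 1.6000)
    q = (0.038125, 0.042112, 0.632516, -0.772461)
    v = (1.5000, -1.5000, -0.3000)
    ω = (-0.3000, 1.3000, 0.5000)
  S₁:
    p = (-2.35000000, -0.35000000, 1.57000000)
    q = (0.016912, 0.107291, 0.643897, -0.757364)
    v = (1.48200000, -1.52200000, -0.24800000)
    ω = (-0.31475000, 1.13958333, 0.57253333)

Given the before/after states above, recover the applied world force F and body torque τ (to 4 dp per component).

velocity change Δv = (-0.01800000, -0.02200000, 0.05200000)
m·(v₁−v₀)/dt = (-0.9000, -1.1000, 2.6000)
Δω = ω₁−ω₀ = (-0.01475000, -0.16041667, 0.07253333)
ω₀×(Iω₀) = (0.0195, -0.0075, 0.0312)
τ = I·(Δω/dt) + ω₀×(Iω₀) = (-0.0100, -0.2000, 0.1400)

F = (-0.9000, -1.1000, 2.6000)
τ = (-0.0100, -0.2000, 0.1400)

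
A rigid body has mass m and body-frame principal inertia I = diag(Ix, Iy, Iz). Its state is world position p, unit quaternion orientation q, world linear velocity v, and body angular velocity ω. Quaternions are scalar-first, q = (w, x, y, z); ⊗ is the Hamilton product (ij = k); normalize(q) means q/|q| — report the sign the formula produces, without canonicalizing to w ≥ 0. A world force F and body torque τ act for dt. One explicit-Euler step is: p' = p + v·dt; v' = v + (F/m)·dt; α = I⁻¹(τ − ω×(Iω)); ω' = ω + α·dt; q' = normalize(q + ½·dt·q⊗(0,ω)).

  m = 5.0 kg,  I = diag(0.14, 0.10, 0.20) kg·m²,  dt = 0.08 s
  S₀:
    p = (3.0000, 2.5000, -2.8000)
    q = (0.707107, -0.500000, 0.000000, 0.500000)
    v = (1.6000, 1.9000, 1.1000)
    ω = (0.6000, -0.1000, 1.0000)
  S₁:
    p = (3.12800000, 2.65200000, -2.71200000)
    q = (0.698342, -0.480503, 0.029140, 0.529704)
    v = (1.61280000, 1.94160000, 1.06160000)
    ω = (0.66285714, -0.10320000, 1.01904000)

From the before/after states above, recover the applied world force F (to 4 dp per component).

F = (0.8000, 2.6000, -2.4000)

Δv = v₁−v₀ = (0.01280000, 0.04160000, -0.03840000)
F = m·Δv/dt = (0.8000, 2.6000, -2.4000)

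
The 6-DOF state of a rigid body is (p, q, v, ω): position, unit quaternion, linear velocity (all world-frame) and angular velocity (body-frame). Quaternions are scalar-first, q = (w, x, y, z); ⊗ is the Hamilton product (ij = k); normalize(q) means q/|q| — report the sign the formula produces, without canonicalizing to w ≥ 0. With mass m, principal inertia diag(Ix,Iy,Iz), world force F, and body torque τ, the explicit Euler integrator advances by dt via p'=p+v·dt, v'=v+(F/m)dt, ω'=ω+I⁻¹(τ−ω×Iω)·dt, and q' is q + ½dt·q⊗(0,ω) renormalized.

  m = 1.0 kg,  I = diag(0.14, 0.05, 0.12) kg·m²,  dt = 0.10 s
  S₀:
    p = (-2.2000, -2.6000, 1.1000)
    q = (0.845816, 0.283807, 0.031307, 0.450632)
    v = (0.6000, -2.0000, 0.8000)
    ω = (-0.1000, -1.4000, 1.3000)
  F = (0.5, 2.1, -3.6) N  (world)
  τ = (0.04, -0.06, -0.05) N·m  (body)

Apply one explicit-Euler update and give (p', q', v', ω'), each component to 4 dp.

angular accel α = (1.1957, -1.1480, -0.3117)
new body rate ω' = (0.0196, -1.5148, 1.2688)
Hamilton product q⊗(0,ω) = (-0.5136111, 0.5870023, -1.5981547, 0.7053617)
q' = normalize(q + ½dt·q⊗(0,ω)) = (0.8164, 0.3117, -0.0484, 0.4837)
a = (0.5000, 2.1000, -3.6000)
p' = p + v·dt = (-2.1400, -2.8000, 1.1800)
v + (F/m)dt = (0.6500, -1.7900, 0.4400)

p' = (-2.1400, -2.8000, 1.1800)
q' = (0.8164, 0.3117, -0.0484, 0.4837)
v' = (0.6500, -1.7900, 0.4400)
ω' = (0.0196, -1.5148, 1.2688)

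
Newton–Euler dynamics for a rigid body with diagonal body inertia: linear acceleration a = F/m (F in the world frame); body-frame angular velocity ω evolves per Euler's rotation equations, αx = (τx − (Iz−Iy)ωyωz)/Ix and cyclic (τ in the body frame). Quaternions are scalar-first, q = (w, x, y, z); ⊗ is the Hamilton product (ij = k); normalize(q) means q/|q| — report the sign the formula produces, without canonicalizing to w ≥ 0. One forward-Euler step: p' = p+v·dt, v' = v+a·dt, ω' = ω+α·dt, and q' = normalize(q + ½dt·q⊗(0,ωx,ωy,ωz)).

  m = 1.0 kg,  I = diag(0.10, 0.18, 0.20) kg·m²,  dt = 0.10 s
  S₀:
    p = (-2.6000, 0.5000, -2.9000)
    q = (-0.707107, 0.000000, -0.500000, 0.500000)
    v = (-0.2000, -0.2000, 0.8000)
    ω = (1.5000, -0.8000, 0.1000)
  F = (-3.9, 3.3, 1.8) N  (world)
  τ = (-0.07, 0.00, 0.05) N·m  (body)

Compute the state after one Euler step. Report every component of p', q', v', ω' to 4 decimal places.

ω×(Iω) gyroscopic = (-0.0016, -0.0150, -0.0960)
angular accel α = (-0.6840, 0.0833, 0.7300)
ω + α·dt = (1.4316, -0.7917, 0.1730)
Hamilton product q⊗(0,ω) = (-0.4500000, -0.7106605, 1.3156856, 0.6792893)
updated quaternion q' = (-0.7270, -0.0354, -0.4327, 0.5320)
linear accel F/m = (-3.9000, 3.3000, 1.8000)
p' = p + v·dt = (-2.6200, 0.4800, -2.8200)
v + (F/m)dt = (-0.5900, 0.1300, 0.9800)

p' = (-2.6200, 0.4800, -2.8200)
q' = (-0.7270, -0.0354, -0.4327, 0.5320)
v' = (-0.5900, 0.1300, 0.9800)
ω' = (1.4316, -0.7917, 0.1730)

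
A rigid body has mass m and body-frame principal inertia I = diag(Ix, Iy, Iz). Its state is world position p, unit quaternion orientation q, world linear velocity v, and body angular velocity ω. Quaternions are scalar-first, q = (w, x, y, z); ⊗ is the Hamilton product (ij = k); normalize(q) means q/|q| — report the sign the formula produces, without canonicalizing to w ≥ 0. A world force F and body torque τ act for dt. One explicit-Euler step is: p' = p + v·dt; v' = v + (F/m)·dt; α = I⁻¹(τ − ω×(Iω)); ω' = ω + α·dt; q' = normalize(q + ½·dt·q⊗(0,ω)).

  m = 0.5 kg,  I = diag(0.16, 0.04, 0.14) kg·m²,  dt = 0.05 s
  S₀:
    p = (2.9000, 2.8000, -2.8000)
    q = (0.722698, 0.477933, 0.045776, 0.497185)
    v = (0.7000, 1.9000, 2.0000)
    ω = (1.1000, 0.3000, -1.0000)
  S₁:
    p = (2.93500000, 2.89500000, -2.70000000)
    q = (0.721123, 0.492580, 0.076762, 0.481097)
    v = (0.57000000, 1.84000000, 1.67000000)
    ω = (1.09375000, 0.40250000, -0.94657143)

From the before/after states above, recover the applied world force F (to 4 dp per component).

Δv = v₁−v₀ = (-0.13000000, -0.06000000, -0.33000000)
applied force F = (-1.3000, -0.6000, -3.3000)

F = (-1.3000, -0.6000, -3.3000)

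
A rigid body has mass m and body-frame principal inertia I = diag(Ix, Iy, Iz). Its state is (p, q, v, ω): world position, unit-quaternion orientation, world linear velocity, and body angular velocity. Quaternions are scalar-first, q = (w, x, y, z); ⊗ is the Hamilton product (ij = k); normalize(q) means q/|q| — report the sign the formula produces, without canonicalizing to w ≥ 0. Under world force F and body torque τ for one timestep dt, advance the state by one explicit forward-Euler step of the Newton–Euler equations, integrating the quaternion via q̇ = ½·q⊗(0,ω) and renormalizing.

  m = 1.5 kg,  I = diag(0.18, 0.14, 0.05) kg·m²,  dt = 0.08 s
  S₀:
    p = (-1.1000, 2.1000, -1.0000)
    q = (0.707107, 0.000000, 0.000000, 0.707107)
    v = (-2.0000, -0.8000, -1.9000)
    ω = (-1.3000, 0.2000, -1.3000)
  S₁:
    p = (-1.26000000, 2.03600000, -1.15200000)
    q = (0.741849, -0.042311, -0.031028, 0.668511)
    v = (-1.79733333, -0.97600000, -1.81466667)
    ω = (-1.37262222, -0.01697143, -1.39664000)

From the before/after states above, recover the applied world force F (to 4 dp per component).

Δv = v₁−v₀ = (0.20266667, -0.17600000, 0.08533333)
applied force F = (3.8000, -3.3000, 1.6000)

F = (3.8000, -3.3000, 1.6000)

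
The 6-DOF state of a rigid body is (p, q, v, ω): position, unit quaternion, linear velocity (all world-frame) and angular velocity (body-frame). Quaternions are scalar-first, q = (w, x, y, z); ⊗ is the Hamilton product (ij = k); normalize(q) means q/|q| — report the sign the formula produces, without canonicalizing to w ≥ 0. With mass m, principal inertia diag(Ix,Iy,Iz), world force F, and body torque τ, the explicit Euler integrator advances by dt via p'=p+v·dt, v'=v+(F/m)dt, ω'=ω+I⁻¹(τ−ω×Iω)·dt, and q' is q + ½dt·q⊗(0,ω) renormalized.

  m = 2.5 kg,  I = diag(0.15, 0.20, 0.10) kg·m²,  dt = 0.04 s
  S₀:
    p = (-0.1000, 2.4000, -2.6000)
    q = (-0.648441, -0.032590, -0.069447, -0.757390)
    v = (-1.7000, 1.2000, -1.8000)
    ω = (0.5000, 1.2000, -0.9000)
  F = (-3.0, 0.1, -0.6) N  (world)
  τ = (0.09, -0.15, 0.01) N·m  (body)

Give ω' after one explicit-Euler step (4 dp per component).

ω' = (0.4952, 1.1745, -0.9080)

(τ − ω×Iω)/I = (-0.1200, -0.6375, -0.2000)
new body rate ω' = (0.4952, 1.1745, -0.9080)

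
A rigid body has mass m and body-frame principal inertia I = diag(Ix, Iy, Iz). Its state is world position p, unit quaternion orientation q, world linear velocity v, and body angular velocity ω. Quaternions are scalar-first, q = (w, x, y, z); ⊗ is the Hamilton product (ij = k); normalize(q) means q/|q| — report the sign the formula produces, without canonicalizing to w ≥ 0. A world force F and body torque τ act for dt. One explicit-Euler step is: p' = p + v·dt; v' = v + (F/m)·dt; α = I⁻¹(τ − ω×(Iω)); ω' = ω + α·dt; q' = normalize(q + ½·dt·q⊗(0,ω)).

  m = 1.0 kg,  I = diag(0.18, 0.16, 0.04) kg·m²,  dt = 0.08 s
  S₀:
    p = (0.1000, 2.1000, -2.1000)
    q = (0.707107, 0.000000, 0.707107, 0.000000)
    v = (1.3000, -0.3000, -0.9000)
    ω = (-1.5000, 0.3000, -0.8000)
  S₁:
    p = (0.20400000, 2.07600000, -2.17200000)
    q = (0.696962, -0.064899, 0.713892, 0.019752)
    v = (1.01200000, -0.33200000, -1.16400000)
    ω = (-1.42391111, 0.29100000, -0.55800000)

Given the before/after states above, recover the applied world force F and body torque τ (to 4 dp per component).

F = (-3.6000, -0.4000, -3.3000)
τ = (0.2000, 0.1500, 0.1300)

ω₁ − ω₀ = (0.07608889, -0.00900000, 0.24200000)
gyro term ω₀×Iω₀ = (0.0288, 0.1680, 0.0090)
τ = I·(Δω/dt) + ω₀×(Iω₀) = (0.2000, 0.1500, 0.1300)
v₁ − v₀ = (-0.28800000, -0.03200000, -0.26400000)
m·(v₁−v₀)/dt = (-3.6000, -0.4000, -3.3000)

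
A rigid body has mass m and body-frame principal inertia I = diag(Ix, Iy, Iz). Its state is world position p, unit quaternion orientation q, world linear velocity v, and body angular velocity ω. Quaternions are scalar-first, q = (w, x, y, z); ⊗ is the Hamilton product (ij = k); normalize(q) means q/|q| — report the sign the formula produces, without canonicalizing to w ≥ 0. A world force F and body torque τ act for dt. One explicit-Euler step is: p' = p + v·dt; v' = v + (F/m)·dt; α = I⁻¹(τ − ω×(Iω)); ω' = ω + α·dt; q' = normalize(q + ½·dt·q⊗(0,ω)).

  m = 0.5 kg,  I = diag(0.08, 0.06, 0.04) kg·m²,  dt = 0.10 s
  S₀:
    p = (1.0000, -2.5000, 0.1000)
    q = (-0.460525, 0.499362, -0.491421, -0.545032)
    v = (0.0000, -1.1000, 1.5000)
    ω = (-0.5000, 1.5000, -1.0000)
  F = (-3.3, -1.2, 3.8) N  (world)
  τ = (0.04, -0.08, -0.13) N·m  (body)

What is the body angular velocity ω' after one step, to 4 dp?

ω' = (-0.4875, 1.3333, -1.3625)

ω×(Iω) gyroscopic = (0.0300, 0.0200, 0.0150)
angular accel α = (0.1250, -1.6667, -3.6250)
ω + α·dt = (-0.4875, 1.3333, -1.3625)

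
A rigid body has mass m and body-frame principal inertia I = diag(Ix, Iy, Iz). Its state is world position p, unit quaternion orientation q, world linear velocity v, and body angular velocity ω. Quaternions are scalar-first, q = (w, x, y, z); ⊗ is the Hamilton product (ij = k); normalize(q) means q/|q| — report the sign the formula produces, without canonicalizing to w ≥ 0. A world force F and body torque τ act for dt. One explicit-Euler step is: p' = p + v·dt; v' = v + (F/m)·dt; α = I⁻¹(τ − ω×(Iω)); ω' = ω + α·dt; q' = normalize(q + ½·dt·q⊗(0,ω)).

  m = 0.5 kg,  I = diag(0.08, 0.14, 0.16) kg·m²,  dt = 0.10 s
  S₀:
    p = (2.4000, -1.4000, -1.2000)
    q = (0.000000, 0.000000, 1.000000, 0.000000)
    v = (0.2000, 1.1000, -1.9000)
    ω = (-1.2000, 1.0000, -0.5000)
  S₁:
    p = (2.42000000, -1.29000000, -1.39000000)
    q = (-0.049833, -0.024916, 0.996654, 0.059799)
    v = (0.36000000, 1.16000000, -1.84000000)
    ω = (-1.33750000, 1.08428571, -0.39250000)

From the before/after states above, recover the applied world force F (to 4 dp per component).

F = (0.8000, 0.3000, 0.3000)

v₁ − v₀ = (0.16000000, 0.06000000, 0.06000000)
applied force F = (0.8000, 0.3000, 0.3000)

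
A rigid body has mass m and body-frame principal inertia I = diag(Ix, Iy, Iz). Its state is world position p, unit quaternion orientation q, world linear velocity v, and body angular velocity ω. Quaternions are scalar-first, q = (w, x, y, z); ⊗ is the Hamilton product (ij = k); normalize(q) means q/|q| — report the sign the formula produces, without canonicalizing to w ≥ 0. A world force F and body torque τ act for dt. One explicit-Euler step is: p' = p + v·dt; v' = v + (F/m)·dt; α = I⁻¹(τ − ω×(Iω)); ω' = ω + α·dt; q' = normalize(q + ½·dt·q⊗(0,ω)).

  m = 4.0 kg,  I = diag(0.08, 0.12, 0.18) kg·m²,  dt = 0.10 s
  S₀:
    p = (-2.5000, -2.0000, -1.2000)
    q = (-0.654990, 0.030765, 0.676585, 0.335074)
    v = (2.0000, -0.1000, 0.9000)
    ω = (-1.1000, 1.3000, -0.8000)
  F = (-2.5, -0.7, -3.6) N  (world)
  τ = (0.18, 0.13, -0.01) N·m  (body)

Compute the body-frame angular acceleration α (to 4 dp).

α = (3.0300, 1.8167, 0.2622)

gyro term ω×Iω = (-0.0624, -0.0880, -0.0572)
(τ − ω×Iω)/I = (3.0300, 1.8167, 0.2622)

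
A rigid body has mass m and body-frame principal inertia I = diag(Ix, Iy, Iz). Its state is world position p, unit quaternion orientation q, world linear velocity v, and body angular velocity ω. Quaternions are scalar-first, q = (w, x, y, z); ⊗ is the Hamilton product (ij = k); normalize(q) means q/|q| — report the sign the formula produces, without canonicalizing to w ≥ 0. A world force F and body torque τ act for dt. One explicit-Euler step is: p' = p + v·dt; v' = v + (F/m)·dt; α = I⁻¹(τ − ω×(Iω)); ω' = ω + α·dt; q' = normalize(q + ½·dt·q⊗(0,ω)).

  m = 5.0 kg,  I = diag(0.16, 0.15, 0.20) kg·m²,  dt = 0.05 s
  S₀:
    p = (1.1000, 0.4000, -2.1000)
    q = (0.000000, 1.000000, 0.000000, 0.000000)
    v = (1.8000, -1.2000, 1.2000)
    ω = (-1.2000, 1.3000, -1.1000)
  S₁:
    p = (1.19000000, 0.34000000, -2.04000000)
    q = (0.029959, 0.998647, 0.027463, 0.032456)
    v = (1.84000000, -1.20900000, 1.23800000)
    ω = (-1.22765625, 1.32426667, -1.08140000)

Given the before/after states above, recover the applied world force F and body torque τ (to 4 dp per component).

Δv = v₁−v₀ = (0.04000000, -0.00900000, 0.03800000)
m·(v₁−v₀)/dt = (4.0000, -0.9000, 3.8000)
Δω = ω₁−ω₀ = (-0.02765625, 0.02426667, 0.01860000)
applied torque τ = (-0.1600, 0.0200, 0.0900)

F = (4.0000, -0.9000, 3.8000)
τ = (-0.1600, 0.0200, 0.0900)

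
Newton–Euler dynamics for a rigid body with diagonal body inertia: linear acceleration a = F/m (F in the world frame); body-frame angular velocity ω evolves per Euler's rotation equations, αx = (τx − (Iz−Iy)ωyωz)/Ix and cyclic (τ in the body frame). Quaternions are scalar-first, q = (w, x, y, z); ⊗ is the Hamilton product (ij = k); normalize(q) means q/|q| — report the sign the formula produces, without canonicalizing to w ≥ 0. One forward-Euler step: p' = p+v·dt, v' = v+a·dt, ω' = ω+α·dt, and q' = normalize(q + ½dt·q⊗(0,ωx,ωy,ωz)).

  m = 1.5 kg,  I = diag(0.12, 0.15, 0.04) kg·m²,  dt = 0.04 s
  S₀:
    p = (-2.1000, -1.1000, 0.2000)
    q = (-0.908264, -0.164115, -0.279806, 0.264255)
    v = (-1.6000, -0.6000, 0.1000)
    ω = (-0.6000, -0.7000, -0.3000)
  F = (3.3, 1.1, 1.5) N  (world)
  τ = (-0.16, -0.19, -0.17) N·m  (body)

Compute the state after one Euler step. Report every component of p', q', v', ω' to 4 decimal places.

p' = (-2.1640, -1.1240, 0.2040)
q' = (-0.9124, -0.1478, -0.2712, 0.2686)
v' = (-1.5120, -0.5707, 0.1400)
ω' = (-0.6456, -0.7545, -0.4826)

ω×(Iω) gyroscopic = (-0.0231, 0.0144, 0.0126)
α = I⁻¹(τ − ω×Iω) = (-1.1408, -1.3627, -4.5650)
ω' = ω + α·dt = (-0.6456, -0.7545, -0.4826)
2q̇ = q⊗(0,ω) = (-0.2150567, 0.8138787, 0.4279973, 0.2194761)
q' = normalize(q + ½dt·q⊗(0,ω)) = (-0.9124, -0.1478, -0.2712, 0.2686)
a = (2.2000, 0.7333, 1.0000)
new position p' = (-2.1640, -1.1240, 0.2040)
v + (F/m)dt = (-1.5120, -0.5707, 0.1400)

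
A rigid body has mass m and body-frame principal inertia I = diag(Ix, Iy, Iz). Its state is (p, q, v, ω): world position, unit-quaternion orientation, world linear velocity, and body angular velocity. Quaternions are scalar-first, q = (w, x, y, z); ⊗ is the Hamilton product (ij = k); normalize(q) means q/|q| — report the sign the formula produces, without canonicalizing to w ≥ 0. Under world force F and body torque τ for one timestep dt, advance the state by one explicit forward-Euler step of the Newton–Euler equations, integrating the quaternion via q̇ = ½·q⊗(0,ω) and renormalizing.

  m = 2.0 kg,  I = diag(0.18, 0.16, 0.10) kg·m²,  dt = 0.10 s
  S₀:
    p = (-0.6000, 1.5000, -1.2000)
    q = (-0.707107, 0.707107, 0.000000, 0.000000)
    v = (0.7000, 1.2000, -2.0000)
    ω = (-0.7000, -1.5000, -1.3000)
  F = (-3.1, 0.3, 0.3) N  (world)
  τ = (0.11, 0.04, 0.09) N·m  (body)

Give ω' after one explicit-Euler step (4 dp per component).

gyro term ω×Iω = (-0.1170, 0.0728, -0.0210)
(τ − ω×Iω)/I = (1.2611, -0.2050, 1.1100)
ω' = ω + α·dt = (-0.5739, -1.5205, -1.1890)

ω' = (-0.5739, -1.5205, -1.1890)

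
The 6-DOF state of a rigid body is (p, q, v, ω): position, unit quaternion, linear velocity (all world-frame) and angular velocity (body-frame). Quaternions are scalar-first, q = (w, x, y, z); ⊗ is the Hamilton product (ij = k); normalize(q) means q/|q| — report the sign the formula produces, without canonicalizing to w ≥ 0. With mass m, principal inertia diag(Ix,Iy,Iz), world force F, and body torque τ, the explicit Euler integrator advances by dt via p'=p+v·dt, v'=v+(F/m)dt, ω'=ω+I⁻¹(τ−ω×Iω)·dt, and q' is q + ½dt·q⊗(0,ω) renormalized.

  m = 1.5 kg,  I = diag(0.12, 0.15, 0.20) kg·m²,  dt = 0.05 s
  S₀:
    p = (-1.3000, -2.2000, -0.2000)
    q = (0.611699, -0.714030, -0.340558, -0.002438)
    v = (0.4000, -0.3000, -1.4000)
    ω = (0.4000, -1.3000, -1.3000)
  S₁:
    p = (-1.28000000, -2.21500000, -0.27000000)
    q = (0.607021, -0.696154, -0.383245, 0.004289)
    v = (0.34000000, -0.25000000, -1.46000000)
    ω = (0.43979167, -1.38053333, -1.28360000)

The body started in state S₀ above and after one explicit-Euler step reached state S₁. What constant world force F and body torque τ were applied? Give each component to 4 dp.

F = (-1.8000, 1.5000, -1.8000)
τ = (0.1800, -0.2000, 0.0500)

ω₁ − ω₀ = (0.03979167, -0.08053333, 0.01640000)
ω₀×(Iω₀) = (0.0845, 0.0416, -0.0156)
τ = I·(Δω/dt) + ω₀×(Iω₀) = (0.1800, -0.2000, 0.0500)
Δv = v₁−v₀ = (-0.06000000, 0.05000000, -0.06000000)
F = m·Δv/dt = (-1.8000, 1.5000, -1.8000)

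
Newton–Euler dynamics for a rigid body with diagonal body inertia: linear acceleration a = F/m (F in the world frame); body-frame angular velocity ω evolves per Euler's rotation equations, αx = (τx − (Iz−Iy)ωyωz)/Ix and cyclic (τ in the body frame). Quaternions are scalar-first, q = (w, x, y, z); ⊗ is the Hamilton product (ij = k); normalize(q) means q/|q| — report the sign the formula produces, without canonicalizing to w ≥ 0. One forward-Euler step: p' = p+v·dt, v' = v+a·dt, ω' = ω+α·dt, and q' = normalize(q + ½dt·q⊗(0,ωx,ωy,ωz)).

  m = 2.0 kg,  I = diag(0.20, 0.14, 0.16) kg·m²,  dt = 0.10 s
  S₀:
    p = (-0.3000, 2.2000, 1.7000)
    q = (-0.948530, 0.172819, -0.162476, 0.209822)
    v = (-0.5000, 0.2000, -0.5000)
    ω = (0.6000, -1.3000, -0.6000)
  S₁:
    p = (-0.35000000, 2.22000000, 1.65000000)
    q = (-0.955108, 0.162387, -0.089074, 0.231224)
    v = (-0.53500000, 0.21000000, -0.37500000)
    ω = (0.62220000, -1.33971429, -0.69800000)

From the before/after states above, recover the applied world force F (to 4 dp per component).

velocity change Δv = (-0.03500000, 0.01000000, 0.12500000)
applied force F = (-0.7000, 0.2000, 2.5000)

F = (-0.7000, 0.2000, 2.5000)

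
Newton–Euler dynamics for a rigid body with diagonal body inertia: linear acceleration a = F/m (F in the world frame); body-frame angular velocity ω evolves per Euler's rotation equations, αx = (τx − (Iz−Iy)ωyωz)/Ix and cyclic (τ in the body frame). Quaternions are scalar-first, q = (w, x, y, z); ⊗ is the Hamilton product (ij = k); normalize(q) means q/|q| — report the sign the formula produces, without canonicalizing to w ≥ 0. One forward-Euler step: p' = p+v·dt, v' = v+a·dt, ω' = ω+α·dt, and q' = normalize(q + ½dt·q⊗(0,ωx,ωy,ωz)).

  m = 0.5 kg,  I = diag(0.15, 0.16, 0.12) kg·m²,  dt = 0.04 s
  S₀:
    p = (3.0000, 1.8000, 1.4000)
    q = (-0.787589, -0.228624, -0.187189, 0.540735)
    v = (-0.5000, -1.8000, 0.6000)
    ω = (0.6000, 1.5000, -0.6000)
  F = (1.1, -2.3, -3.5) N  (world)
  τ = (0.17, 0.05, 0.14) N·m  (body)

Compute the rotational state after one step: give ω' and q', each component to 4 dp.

ω×(Iω) gyroscopic = (0.0360, -0.0108, 0.0090)
α = I⁻¹(τ − ω×Iω) = (0.8933, 0.3800, 1.0917)
new body rate ω' = (0.6357, 1.5152, -0.5563)
2q̇ = q⊗(0,ω) = (0.7423989, -1.1713425, -0.9941169, 0.2419308)
q' = normalize(q + ½dt·q⊗(0,ω)) = (-0.7723, -0.2519, -0.2069, 0.5452)

ω' = (0.6357, 1.5152, -0.5563)
q' = (-0.7723, -0.2519, -0.2069, 0.5452)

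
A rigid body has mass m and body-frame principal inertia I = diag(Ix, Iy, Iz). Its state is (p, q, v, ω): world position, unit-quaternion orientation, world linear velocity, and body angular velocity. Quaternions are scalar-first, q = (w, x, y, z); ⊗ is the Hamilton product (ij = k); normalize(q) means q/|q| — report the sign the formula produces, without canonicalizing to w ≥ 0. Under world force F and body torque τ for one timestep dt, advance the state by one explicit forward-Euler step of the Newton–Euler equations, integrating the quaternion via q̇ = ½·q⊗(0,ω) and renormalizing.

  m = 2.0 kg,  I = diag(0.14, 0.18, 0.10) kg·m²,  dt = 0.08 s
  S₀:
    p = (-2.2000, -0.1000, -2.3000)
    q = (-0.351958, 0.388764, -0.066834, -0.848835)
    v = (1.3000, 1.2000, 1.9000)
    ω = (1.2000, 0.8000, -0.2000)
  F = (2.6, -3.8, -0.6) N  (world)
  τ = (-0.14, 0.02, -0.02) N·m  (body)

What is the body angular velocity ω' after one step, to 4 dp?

ω' = (1.1127, 0.8132, -0.2467)

α = I⁻¹(τ − ω×Iω) = (-1.0914, 0.1644, -0.5840)
new body rate ω' = (1.1127, 0.8132, -0.2467)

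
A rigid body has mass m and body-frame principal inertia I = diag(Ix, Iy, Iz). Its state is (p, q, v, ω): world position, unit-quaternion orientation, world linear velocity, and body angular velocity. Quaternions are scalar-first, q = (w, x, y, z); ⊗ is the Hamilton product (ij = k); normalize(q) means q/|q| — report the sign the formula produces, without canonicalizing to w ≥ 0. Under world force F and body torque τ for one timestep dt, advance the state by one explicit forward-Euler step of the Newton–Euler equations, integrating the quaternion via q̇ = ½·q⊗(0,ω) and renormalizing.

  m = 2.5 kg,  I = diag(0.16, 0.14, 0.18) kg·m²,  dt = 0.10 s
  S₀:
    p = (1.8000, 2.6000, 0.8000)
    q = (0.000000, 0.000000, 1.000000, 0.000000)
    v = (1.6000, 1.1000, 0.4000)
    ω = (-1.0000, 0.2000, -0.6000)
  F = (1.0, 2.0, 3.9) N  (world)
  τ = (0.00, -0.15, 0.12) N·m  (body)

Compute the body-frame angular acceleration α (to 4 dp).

α = (0.0300, -0.9857, 0.6444)

precession coupling ω×(Iω) = (-0.0048, -0.0120, 0.0040)
(τ − ω×Iω)/I = (0.0300, -0.9857, 0.6444)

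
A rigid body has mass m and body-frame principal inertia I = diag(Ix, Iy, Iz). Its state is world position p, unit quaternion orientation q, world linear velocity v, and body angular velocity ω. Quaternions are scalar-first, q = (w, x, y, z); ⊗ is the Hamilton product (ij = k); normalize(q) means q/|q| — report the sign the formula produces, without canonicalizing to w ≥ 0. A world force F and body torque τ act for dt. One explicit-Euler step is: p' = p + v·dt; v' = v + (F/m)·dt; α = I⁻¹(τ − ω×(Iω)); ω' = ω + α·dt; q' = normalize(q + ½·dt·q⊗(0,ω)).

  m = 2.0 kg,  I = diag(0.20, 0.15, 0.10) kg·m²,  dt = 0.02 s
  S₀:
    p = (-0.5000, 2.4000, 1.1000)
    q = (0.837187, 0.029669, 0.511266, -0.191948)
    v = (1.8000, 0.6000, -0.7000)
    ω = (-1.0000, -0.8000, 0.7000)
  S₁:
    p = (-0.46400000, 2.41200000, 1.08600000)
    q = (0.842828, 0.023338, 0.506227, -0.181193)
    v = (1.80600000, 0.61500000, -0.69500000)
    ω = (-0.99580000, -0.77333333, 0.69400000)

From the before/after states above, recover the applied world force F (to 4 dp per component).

velocity change Δv = (0.00600000, 0.01500000, 0.00500000)
F = m·Δv/dt = (0.6000, 1.5000, 0.5000)

F = (0.6000, 1.5000, 0.5000)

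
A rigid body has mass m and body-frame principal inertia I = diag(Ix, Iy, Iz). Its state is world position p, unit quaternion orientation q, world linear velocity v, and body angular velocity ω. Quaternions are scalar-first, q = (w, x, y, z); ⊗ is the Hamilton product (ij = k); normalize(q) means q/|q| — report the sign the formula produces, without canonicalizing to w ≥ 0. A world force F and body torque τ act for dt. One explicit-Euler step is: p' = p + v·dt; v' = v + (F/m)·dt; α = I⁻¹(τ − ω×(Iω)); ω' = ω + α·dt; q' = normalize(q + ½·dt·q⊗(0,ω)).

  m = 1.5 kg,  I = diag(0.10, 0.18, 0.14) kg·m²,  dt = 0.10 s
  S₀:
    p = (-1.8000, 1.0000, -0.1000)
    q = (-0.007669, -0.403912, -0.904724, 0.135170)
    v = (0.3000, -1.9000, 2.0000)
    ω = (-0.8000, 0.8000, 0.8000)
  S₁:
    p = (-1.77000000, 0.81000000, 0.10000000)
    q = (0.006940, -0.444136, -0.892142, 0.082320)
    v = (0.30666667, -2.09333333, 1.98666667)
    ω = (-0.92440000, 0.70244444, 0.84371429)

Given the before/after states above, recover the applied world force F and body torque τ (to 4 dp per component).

rate change Δω = (-0.12440000, -0.09755556, 0.04371429)
I·α + gyro = (-0.1500, -0.1500, 0.0100)
v₁ − v₀ = (0.00666667, -0.19333333, -0.01333333)
m·(v₁−v₀)/dt = (0.1000, -2.9000, -0.2000)

F = (0.1000, -2.9000, -0.2000)
τ = (-0.1500, -0.1500, 0.0100)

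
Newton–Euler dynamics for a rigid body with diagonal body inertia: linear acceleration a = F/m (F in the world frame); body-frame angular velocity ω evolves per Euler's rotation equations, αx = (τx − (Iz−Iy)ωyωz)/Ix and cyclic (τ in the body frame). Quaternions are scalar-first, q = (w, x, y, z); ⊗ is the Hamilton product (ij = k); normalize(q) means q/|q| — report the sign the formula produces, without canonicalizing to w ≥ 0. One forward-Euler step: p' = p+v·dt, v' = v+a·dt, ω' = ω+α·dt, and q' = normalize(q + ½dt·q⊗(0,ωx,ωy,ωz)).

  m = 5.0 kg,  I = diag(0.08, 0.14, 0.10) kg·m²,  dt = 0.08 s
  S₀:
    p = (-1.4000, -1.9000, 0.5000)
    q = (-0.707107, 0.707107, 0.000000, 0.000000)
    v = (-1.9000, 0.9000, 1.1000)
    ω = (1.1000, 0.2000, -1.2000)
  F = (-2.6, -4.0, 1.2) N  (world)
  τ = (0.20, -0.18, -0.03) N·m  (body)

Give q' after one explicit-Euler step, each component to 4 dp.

Hamilton product q⊗(0,ω) = (-0.7778177, -0.7778177, 0.7071070, 0.9899498)
q + ½dt·q⊗(0,ω), renormalized = (-0.7366, 0.6745, 0.0282, 0.0395)

q' = (-0.7366, 0.6745, 0.0282, 0.0395)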